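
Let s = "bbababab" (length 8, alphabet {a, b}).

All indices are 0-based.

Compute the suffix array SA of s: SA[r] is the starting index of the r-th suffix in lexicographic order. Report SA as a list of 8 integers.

[6, 4, 2, 7, 5, 3, 1, 0]

rank→(start, suffix):
  0 → (6, 'ab')
  1 → (4, 'abab')
  2 → (2, 'ababab')
  3 → (7, 'b')
  4 → (5, 'bab')
  5 → (3, 'babab')
  6 → (1, 'bababab')
  7 → (0, 'bbababab')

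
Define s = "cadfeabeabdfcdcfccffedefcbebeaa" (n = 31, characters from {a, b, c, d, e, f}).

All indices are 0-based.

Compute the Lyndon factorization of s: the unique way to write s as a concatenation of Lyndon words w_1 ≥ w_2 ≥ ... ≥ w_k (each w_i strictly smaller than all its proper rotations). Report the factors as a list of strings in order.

["c", "adfe", "abe", "abdfcdcfccffedefcbebe", "a", "a"]

emit factor 1: 'c' (i=0, period=1)
emit factor 2: 'adfe' (i=1, period=4)
emit factor 3: 'abe' (i=5, period=3)
emit factor 4: 'abdfcdcfccffedefcbebe' (i=8, period=21)
emit factor 5: 'a' (i=29, period=1)
emit factor 6: 'a' (i=30, period=1)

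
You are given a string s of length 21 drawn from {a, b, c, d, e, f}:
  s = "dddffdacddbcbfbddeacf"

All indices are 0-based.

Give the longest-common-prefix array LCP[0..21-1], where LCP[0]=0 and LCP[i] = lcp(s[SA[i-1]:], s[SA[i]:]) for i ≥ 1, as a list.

sorted suffixes:
  #0 SA[0]=6  'acddbcbfbddeacf'
  #1 SA[1]=18  'acf'
  #2 SA[2]=10  'bcbfbddeacf'
  #3 SA[3]=14  'bddeacf'
  #4 SA[4]=12  'bfbddeacf'
  #5 SA[5]=11  'cbfbddeacf'
  #6 SA[6]=7  'cddbcbfbddeacf'
  #7 SA[7]=19  'cf'
  #8 SA[8]=5  'dacddbcbfbddeacf'
  #9 SA[9]=9  'dbcbfbddeacf'
  #10 SA[10]=8  'ddbcbfbddeacf'
  #11 SA[11]=0  'dddffdacddbcbfbddeacf'
  #12 SA[12]=15  'ddeacf'
  #13 SA[13]=1  'ddffdacddbcbfbddeacf'
  #14 SA[14]=16  'deacf'
  #15 SA[15]=2  'dffdacddbcbfbddeacf'
  #16 SA[16]=17  'eacf'
  #17 SA[17]=20  'f'
  #18 SA[18]=13  'fbddeacf'
  #19 SA[19]=4  'fdacddbcbfbddeacf'
  #20 SA[20]=3  'ffdacddbcbfbddeacf'

SA = [6, 18, 10, 14, 12, 11, 7, 19, 5, 9, 8, 0, 15, 1, 16, 2, 17, 20, 13, 4, 3]
[i] adj suffixes → lcp
  [1] 6/18 → 2 ('ac')
  [2] 18/10 → 0 ('')
  [3] 10/14 → 1 ('b')
  [4] 14/12 → 1 ('b')
  [5] 12/11 → 0 ('')
  [6] 11/7 → 1 ('c')
  [7] 7/19 → 1 ('c')
  [8] 19/5 → 0 ('')
  [9] 5/9 → 1 ('d')
  [10] 9/8 → 1 ('d')
  [11] 8/0 → 2 ('dd')
  [12] 0/15 → 2 ('dd')
  [13] 15/1 → 2 ('dd')
  [14] 1/16 → 1 ('d')
  [15] 16/2 → 1 ('d')
  [16] 2/17 → 0 ('')
  [17] 17/20 → 0 ('')
  [18] 20/13 → 1 ('f')
  [19] 13/4 → 1 ('f')
  [20] 4/3 → 1 ('f')

[0, 2, 0, 1, 1, 0, 1, 1, 0, 1, 1, 2, 2, 2, 1, 1, 0, 0, 1, 1, 1]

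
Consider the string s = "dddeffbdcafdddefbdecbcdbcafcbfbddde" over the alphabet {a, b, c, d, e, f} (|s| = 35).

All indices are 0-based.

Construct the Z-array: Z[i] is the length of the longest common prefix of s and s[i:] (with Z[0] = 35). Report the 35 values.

Z[0]=35
i=1: fresh scan; Z[1]=2 grow→box=[1,3)
i=2: min(r-i=1, Z[1]=2)=1; Z[2]=1
i=3: fresh scan; Z[3]=0
i=4: fresh scan; Z[4]=0
i=5: fresh scan; Z[5]=0
i=6: fresh scan; Z[6]=0
i=7: fresh scan; Z[7]=1 grow→box=[7,8)
i=8: fresh scan; Z[8]=0
i=9: fresh scan; Z[9]=0
i=10: fresh scan; Z[10]=0
i=11: fresh scan; Z[11]=5 grow→box=[11,16)
i=12: min(r-i=4, Z[1]=2)=2; Z[12]=2
i=13: min(r-i=3, Z[2]=1)=1; Z[13]=1
i=14: min(r-i=2, Z[3]=0)=0; Z[14]=0
i=15: min(r-i=1, Z[4]=0)=0; Z[15]=0
i=16: fresh scan; Z[16]=0
i=17: fresh scan; Z[17]=1 grow→box=[17,18)
i=18: fresh scan; Z[18]=0
i=19: fresh scan; Z[19]=0
i=20: fresh scan; Z[20]=0
i=21: fresh scan; Z[21]=0
i=22: fresh scan; Z[22]=1 grow→box=[22,23)
i=23: fresh scan; Z[23]=0
i=24: fresh scan; Z[24]=0
i=25: fresh scan; Z[25]=0
i=26: fresh scan; Z[26]=0
i=27: fresh scan; Z[27]=0
i=28: fresh scan; Z[28]=0
i=29: fresh scan; Z[29]=0
i=30: fresh scan; Z[30]=0
i=31: fresh scan; Z[31]=4 grow→box=[31,35)
i=32: min(r-i=3, Z[1]=2)=2; Z[32]=2
i=33: min(r-i=2, Z[2]=1)=1; Z[33]=1
i=34: min(r-i=1, Z[3]=0)=0; Z[34]=0

[35, 2, 1, 0, 0, 0, 0, 1, 0, 0, 0, 5, 2, 1, 0, 0, 0, 1, 0, 0, 0, 0, 1, 0, 0, 0, 0, 0, 0, 0, 0, 4, 2, 1, 0]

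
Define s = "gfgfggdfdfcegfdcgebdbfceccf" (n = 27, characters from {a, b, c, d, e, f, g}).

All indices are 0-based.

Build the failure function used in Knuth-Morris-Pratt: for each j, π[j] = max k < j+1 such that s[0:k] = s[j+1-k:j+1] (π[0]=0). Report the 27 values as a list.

π[0] = 0
j=1 s[j]='f': π[1]=0 (border '')
j=2 s[j]='g': π[2]=1 (border 'g')
j=3 s[j]='f': π[3]=2 (border 'gf')
j=4 s[j]='g': π[4]=3 (border 'gfg')
j=5 s[j]='g': k: 3→1→0; π[5]=1 (border 'g')
j=6 s[j]='d': k: 1→0; π[6]=0 (border '')
j=7 s[j]='f': π[7]=0 (border '')
j=8 s[j]='d': π[8]=0 (border '')
j=9 s[j]='f': π[9]=0 (border '')
j=10 s[j]='c': π[10]=0 (border '')
j=11 s[j]='e': π[11]=0 (border '')
j=12 s[j]='g': π[12]=1 (border 'g')
j=13 s[j]='f': π[13]=2 (border 'gf')
j=14 s[j]='d': k: 2→0; π[14]=0 (border '')
j=15 s[j]='c': π[15]=0 (border '')
j=16 s[j]='g': π[16]=1 (border 'g')
j=17 s[j]='e': k: 1→0; π[17]=0 (border '')
j=18 s[j]='b': π[18]=0 (border '')
j=19 s[j]='d': π[19]=0 (border '')
j=20 s[j]='b': π[20]=0 (border '')
j=21 s[j]='f': π[21]=0 (border '')
j=22 s[j]='c': π[22]=0 (border '')
j=23 s[j]='e': π[23]=0 (border '')
j=24 s[j]='c': π[24]=0 (border '')
j=25 s[j]='c': π[25]=0 (border '')
j=26 s[j]='f': π[26]=0 (border '')

[0, 0, 1, 2, 3, 1, 0, 0, 0, 0, 0, 0, 1, 2, 0, 0, 1, 0, 0, 0, 0, 0, 0, 0, 0, 0, 0]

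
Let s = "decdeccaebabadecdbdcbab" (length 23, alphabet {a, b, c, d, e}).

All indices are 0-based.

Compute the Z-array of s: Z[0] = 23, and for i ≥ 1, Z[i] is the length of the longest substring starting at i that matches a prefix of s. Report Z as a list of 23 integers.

[23, 0, 0, 3, 0, 0, 0, 0, 0, 0, 0, 0, 0, 4, 0, 0, 1, 0, 1, 0, 0, 0, 0]

Z[0]=23
i=1: fresh scan; Z[1]=0
i=2: fresh scan; Z[2]=0
i=3: fresh scan; Z[3]=3 extend→box=[3,6)
i=4: min(r-i=2, Z[1]=0)=0; Z[4]=0
i=5: min(r-i=1, Z[2]=0)=0; Z[5]=0
i=6: fresh scan; Z[6]=0
i=7: fresh scan; Z[7]=0
i=8: fresh scan; Z[8]=0
i=9: fresh scan; Z[9]=0
i=10: fresh scan; Z[10]=0
i=11: fresh scan; Z[11]=0
i=12: fresh scan; Z[12]=0
i=13: fresh scan; Z[13]=4 extend→box=[13,17)
i=14: min(r-i=3, Z[1]=0)=0; Z[14]=0
i=15: min(r-i=2, Z[2]=0)=0; Z[15]=0
i=16: min(r-i=1, Z[3]=3)=1; Z[16]=1
i=17: fresh scan; Z[17]=0
i=18: fresh scan; Z[18]=1 extend→box=[18,19)
i=19: fresh scan; Z[19]=0
i=20: fresh scan; Z[20]=0
i=21: fresh scan; Z[21]=0
i=22: fresh scan; Z[22]=0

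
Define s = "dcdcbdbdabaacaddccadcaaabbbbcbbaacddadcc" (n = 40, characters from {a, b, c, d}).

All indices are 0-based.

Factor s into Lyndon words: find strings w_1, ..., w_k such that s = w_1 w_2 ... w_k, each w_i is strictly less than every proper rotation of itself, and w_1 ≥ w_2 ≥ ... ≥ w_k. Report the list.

emit factor 1: 'd' (i=0, period=1)
emit factor 2: 'cd' (i=1, period=2)
emit factor 3: 'c' (i=3, period=1)
emit factor 4: 'bd' (i=4, period=2)
emit factor 5: 'bd' (i=6, period=2)
emit factor 6: 'ab' (i=8, period=2)
emit factor 7: 'aacaddccadc' (i=10, period=11)
emit factor 8: 'aaabbbbcbbaacddadcc' (i=21, period=19)

["d", "cd", "c", "bd", "bd", "ab", "aacaddccadc", "aaabbbbcbbaacddadcc"]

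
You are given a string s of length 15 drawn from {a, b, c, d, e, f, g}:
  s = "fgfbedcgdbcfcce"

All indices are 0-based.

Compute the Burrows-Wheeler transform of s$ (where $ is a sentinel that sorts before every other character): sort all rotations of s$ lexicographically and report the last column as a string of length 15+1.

edffcbdgecbgc$cf

rank  rotation          last
    0  $fgfbedcgdbcfcce  e
    1  bcfcce$fgfbedcgd  d
    2  bedcgdbcfcce$fgf  f
    3  cce$fgfbedcgdbcf  f
    4  ce$fgfbedcgdbcfc  c
    5  cfcce$fgfbedcgdb  b
    6  cgdbcfcce$fgfbed  d
    7  dbcfcce$fgfbedcg  g
    8  dcgdbcfcce$fgfbe  e
    9  e$fgfbedcgdbcfcc  c
   10  edcgdbcfcce$fgfb  b
   11  fbedcgdbcfcce$fg  g
   12  fcce$fgfbedcgdbc  c
   13  fgfbedcgdbcfcce$  $
   14  gdbcfcce$fgfbedc  c
   15  gfbedcgdbcfcce$f  f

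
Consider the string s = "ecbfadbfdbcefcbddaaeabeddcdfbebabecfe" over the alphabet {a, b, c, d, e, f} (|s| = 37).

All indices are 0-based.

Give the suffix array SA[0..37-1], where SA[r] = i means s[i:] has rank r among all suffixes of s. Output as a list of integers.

[17, 31, 20, 4, 18, 30, 9, 14, 28, 32, 21, 2, 6, 13, 1, 25, 10, 34, 16, 8, 5, 24, 15, 23, 26, 36, 19, 29, 0, 33, 22, 11, 3, 27, 12, 7, 35]

rank→(start, suffix):
  0 → (17, 'aaeabeddcdfbebabecfe')
  1 → (31, 'abecfe')
  2 → (20, 'abeddcdfbebabecfe')
  3 → (4, 'adbfdbcefcbddaaeabeddcdfbebabecfe')
  4 → (18, 'aeabeddcdfbebabecfe')
  5 → (30, 'babecfe')
  6 → (9, 'bcefcbddaaeabeddcdfbebabecfe')
  7 → (14, 'bddaaeabeddcdfbebabecfe')
  8 → (28, 'bebabecfe')
  9 → (32, 'becfe')
  10 → (21, 'beddcdfbebabecfe')
  11 → (2, 'bfadbfdbcefcbddaaeabeddcdfbebabecfe')
  12 → (6, 'bfdbcefcbddaaeabeddcdfbebabecfe')
  13 → (13, 'cbddaaeabeddcdfbebabecfe')
  14 → (1, 'cbfadbfdbcefcbddaaeabeddcdfbebabecfe')
  15 → (25, 'cdfbebabecfe')
  16 → (10, 'cefcbddaaeabeddcdfbebabecfe')
  17 → (34, 'cfe')
  18 → (16, 'daaeabeddcdfbebabecfe')
  19 → (8, 'dbcefcbddaaeabeddcdfbebabecfe')
  20 → (5, 'dbfdbcefcbddaaeabeddcdfbebabecfe')
  21 → (24, 'dcdfbebabecfe')
  22 → (15, 'ddaaeabeddcdfbebabecfe')
  23 → (23, 'ddcdfbebabecfe')
  24 → (26, 'dfbebabecfe')
  25 → (36, 'e')
  26 → (19, 'eabeddcdfbebabecfe')
  27 → (29, 'ebabecfe')
  28 → (0, 'ecbfadbfdbcefcbddaaeabeddcdfbebabecfe')
  29 → (33, 'ecfe')
  30 → (22, 'eddcdfbebabecfe')
  31 → (11, 'efcbddaaeabeddcdfbebabecfe')
  32 → (3, 'fadbfdbcefcbddaaeabeddcdfbebabecfe')
  33 → (27, 'fbebabecfe')
  34 → (12, 'fcbddaaeabeddcdfbebabecfe')
  35 → (7, 'fdbcefcbddaaeabeddcdfbebabecfe')
  36 → (35, 'fe')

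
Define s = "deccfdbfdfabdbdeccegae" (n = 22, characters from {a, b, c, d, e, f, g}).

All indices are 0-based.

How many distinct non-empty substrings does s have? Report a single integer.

rank→(start, suffix):
  0 → (10, 'abdbdeccegae')
  1 → (20, 'ae')
  2 → (11, 'bdbdeccegae')
  3 → (13, 'bdeccegae')
  4 → (6, 'bfdfabdbdeccegae')
  5 → (16, 'ccegae')
  6 → (2, 'ccfdbfdfabdbdeccegae')
  7 → (17, 'cegae')
  8 → (3, 'cfdbfdfabdbdeccegae')
  9 → (12, 'dbdeccegae')
  10 → (5, 'dbfdfabdbdeccegae')
  11 → (14, 'deccegae')
  12 → (0, 'deccfdbfdfabdbdeccegae')
  13 → (8, 'dfabdbdeccegae')
  14 → (21, 'e')
  15 → (15, 'eccegae')
  16 → (1, 'eccfdbfdfabdbdeccegae')
  17 → (18, 'egae')
  18 → (9, 'fabdbdeccegae')
  19 → (4, 'fdbfdfabdbdeccegae')
  20 → (7, 'fdfabdbdeccegae')
  21 → (19, 'gae')

SA = [10, 20, 11, 13, 6, 16, 2, 17, 3, 12, 5, 14, 0, 8, 21, 15, 1, 18, 9, 4, 7, 19]
rank  pair      lcp
   1  s[10:],s[20:]  1  'a'
   2  s[20:],s[11:]  0  ''
   3  s[11:],s[13:]  2  'bd'
   4  s[13:],s[6:]  1  'b'
   5  s[6:],s[16:]  0  ''
   6  s[16:],s[2:]  2  'cc'
   7  s[2:],s[17:]  1  'c'
   8  s[17:],s[3:]  1  'c'
   9  s[3:],s[12:]  0  ''
  10  s[12:],s[5:]  2  'db'
  11  s[5:],s[14:]  1  'd'
  12  s[14:],s[0:]  4  'decc'
  13  s[0:],s[8:]  1  'd'
  14  s[8:],s[21:]  0  ''
  15  s[21:],s[15:]  1  'e'
  16  s[15:],s[1:]  3  'ecc'
  17  s[1:],s[18:]  1  'e'
  18  s[18:],s[9:]  0  ''
  19  s[9:],s[4:]  1  'f'
  20  s[4:],s[7:]  2  'fd'
  21  s[7:],s[19:]  0  ''

n(n+1)/2 = 22·23/2 = 253
Σ LCP = 0 + 1 + 0 + 2 + 1 + 0 + 2 + 1 + 1 + 0 + 2 + 1 + 4 + 1 + 0 + 1 + 3 + 1 + 0 + 1 + 2 + 0 = 24
distinct = 253 − 24 = 229

229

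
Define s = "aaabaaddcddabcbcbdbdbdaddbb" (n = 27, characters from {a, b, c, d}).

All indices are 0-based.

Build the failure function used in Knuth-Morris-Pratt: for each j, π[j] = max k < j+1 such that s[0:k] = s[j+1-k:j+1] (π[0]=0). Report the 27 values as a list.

π[0] = 0
j=1 s[j]='a': π[1]=1 (border 'a')
j=2 s[j]='a': π[2]=2 (border 'aa')
j=3 s[j]='b': k: 2→1→0; π[3]=0 (border '')
j=4 s[j]='a': π[4]=1 (border 'a')
j=5 s[j]='a': π[5]=2 (border 'aa')
j=6 s[j]='d': k: 2→1→0; π[6]=0 (border '')
j=7 s[j]='d': π[7]=0 (border '')
j=8 s[j]='c': π[8]=0 (border '')
j=9 s[j]='d': π[9]=0 (border '')
j=10 s[j]='d': π[10]=0 (border '')
j=11 s[j]='a': π[11]=1 (border 'a')
j=12 s[j]='b': k: 1→0; π[12]=0 (border '')
j=13 s[j]='c': π[13]=0 (border '')
j=14 s[j]='b': π[14]=0 (border '')
j=15 s[j]='c': π[15]=0 (border '')
j=16 s[j]='b': π[16]=0 (border '')
j=17 s[j]='d': π[17]=0 (border '')
j=18 s[j]='b': π[18]=0 (border '')
j=19 s[j]='d': π[19]=0 (border '')
j=20 s[j]='b': π[20]=0 (border '')
j=21 s[j]='d': π[21]=0 (border '')
j=22 s[j]='a': π[22]=1 (border 'a')
j=23 s[j]='d': k: 1→0; π[23]=0 (border '')
j=24 s[j]='d': π[24]=0 (border '')
j=25 s[j]='b': π[25]=0 (border '')
j=26 s[j]='b': π[26]=0 (border '')

[0, 1, 2, 0, 1, 2, 0, 0, 0, 0, 0, 1, 0, 0, 0, 0, 0, 0, 0, 0, 0, 0, 1, 0, 0, 0, 0]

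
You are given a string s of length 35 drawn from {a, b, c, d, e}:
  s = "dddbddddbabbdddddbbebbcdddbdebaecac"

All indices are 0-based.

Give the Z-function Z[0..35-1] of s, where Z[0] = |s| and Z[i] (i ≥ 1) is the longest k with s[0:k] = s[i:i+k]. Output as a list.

[35, 2, 1, 0, 3, 4, 2, 1, 0, 0, 0, 0, 3, 3, 4, 2, 1, 0, 0, 0, 0, 0, 0, 5, 2, 1, 0, 1, 0, 0, 0, 0, 0, 0, 0]

Z[0]=35
i=1: fresh scan; Z[1]=2 extend→box=[1,3)
i=2: min(r-i=1, Z[1]=2)=1; Z[2]=1
i=3: fresh scan; Z[3]=0
i=4: fresh scan; Z[4]=3 extend→box=[4,7)
i=5: min(r-i=2, Z[1]=2)=2; Z[5]=4 extend→box=[5,9)
i=6: min(r-i=3, Z[1]=2)=2; Z[6]=2
i=7: min(r-i=2, Z[2]=1)=1; Z[7]=1
i=8: min(r-i=1, Z[3]=0)=0; Z[8]=0
i=9: fresh scan; Z[9]=0
i=10: fresh scan; Z[10]=0
i=11: fresh scan; Z[11]=0
i=12: fresh scan; Z[12]=3 extend→box=[12,15)
i=13: min(r-i=2, Z[1]=2)=2; Z[13]=3 extend→box=[13,16)
i=14: min(r-i=2, Z[1]=2)=2; Z[14]=4 extend→box=[14,18)
i=15: min(r-i=3, Z[1]=2)=2; Z[15]=2
i=16: min(r-i=2, Z[2]=1)=1; Z[16]=1
i=17: min(r-i=1, Z[3]=0)=0; Z[17]=0
i=18: fresh scan; Z[18]=0
i=19: fresh scan; Z[19]=0
i=20: fresh scan; Z[20]=0
i=21: fresh scan; Z[21]=0
i=22: fresh scan; Z[22]=0
i=23: fresh scan; Z[23]=5 extend→box=[23,28)
i=24: min(r-i=4, Z[1]=2)=2; Z[24]=2
i=25: min(r-i=3, Z[2]=1)=1; Z[25]=1
i=26: min(r-i=2, Z[3]=0)=0; Z[26]=0
i=27: min(r-i=1, Z[4]=3)=1; Z[27]=1
i=28: fresh scan; Z[28]=0
i=29: fresh scan; Z[29]=0
i=30: fresh scan; Z[30]=0
i=31: fresh scan; Z[31]=0
i=32: fresh scan; Z[32]=0
i=33: fresh scan; Z[33]=0
i=34: fresh scan; Z[34]=0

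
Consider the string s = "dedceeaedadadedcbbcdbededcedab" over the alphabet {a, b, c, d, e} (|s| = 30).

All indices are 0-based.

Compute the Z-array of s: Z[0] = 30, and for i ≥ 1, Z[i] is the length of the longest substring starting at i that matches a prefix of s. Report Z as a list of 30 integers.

Z[0]=30
i=1: i≥r, start 0; Z[1]=0
i=2: i≥r, start 0; Z[2]=1 extend→box=[2,3)
i=3: i≥r, start 0; Z[3]=0
i=4: i≥r, start 0; Z[4]=0
i=5: i≥r, start 0; Z[5]=0
i=6: i≥r, start 0; Z[6]=0
i=7: i≥r, start 0; Z[7]=0
i=8: i≥r, start 0; Z[8]=1 extend→box=[8,9)
i=9: i≥r, start 0; Z[9]=0
i=10: i≥r, start 0; Z[10]=1 extend→box=[10,11)
i=11: i≥r, start 0; Z[11]=0
i=12: i≥r, start 0; Z[12]=4 extend→box=[12,16)
i=13: min(r-i=3, Z[1]=0)=0; Z[13]=0
i=14: min(r-i=2, Z[2]=1)=1; Z[14]=1
i=15: min(r-i=1, Z[3]=0)=0; Z[15]=0
i=16: i≥r, start 0; Z[16]=0
i=17: i≥r, start 0; Z[17]=0
i=18: i≥r, start 0; Z[18]=0
i=19: i≥r, start 0; Z[19]=1 extend→box=[19,20)
i=20: i≥r, start 0; Z[20]=0
i=21: i≥r, start 0; Z[21]=0
i=22: i≥r, start 0; Z[22]=5 extend→box=[22,27)
i=23: min(r-i=4, Z[1]=0)=0; Z[23]=0
i=24: min(r-i=3, Z[2]=1)=1; Z[24]=1
i=25: min(r-i=2, Z[3]=0)=0; Z[25]=0
i=26: min(r-i=1, Z[4]=0)=0; Z[26]=0
i=27: i≥r, start 0; Z[27]=1 extend→box=[27,28)
i=28: i≥r, start 0; Z[28]=0
i=29: i≥r, start 0; Z[29]=0

[30, 0, 1, 0, 0, 0, 0, 0, 1, 0, 1, 0, 4, 0, 1, 0, 0, 0, 0, 1, 0, 0, 5, 0, 1, 0, 0, 1, 0, 0]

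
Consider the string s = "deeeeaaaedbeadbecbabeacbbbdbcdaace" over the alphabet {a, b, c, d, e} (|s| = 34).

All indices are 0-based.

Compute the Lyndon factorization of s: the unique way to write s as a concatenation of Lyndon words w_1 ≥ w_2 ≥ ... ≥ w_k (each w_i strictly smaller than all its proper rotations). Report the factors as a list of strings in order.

["deeee", "aaaedbeadbecbabeacbbbdbcdaace"]

emit factor 1: 'deeee' (i=0, period=5)
emit factor 2: 'aaaedbeadbecbabeacbbbdbcdaace' (i=5, period=29)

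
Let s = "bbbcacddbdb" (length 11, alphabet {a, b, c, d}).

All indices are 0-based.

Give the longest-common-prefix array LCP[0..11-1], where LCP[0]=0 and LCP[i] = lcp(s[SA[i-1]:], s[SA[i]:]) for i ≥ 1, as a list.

sorted suffixes:
  #0 SA[0]=4  'acddbdb'
  #1 SA[1]=10  'b'
  #2 SA[2]=0  'bbbcacddbdb'
  #3 SA[3]=1  'bbcacddbdb'
  #4 SA[4]=2  'bcacddbdb'
  #5 SA[5]=8  'bdb'
  #6 SA[6]=3  'cacddbdb'
  #7 SA[7]=5  'cddbdb'
  #8 SA[8]=9  'db'
  #9 SA[9]=7  'dbdb'
  #10 SA[10]=6  'ddbdb'

SA = [4, 10, 0, 1, 2, 8, 3, 5, 9, 7, 6]
rank  pair      lcp
   1  s[4:],s[10:]  0  ''
   2  s[10:],s[0:]  1  'b'
   3  s[0:],s[1:]  2  'bb'
   4  s[1:],s[2:]  1  'b'
   5  s[2:],s[8:]  1  'b'
   6  s[8:],s[3:]  0  ''
   7  s[3:],s[5:]  1  'c'
   8  s[5:],s[9:]  0  ''
   9  s[9:],s[7:]  2  'db'
  10  s[7:],s[6:]  1  'd'

[0, 0, 1, 2, 1, 1, 0, 1, 0, 2, 1]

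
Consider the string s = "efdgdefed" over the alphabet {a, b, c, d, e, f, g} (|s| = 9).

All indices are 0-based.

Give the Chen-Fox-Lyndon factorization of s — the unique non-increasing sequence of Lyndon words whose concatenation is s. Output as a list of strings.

["ef", "dg", "defe", "d"]

emit factor 1: 'ef' (i=0, period=2)
emit factor 2: 'dg' (i=2, period=2)
emit factor 3: 'defe' (i=4, period=4)
emit factor 4: 'd' (i=8, period=1)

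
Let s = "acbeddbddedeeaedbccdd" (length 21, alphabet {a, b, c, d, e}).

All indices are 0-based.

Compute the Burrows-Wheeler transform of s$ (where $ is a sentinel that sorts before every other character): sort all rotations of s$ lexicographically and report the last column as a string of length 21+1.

d$eddcabcdedcebdeeabdd

rank  rotation                last
    0  $acbeddbddedeeaedbccdd  d
    1  acbeddbddedeeaedbccdd$  $
    2  aedbccdd$acbeddbddedee  e
    3  bccdd$acbeddbddedeeaed  d
    4  bddedeeaedbccdd$acbedd  d
    5  beddbddedeeaedbccdd$ac  c
    6  cbeddbddedeeaedbccdd$a  a
    7  ccdd$acbeddbddedeeaedb  b
    8  cdd$acbeddbddedeeaedbc  c
    9  d$acbeddbddedeeaedbccd  d
   10  dbccdd$acbeddbddedeeae  e
   11  dbddedeeaedbccdd$acbed  d
   12  dd$acbeddbddedeeaedbcc  c
   13  ddbddedeeaedbccdd$acbe  e
   14  ddedeeaedbccdd$acbeddb  b
   15  dedeeaedbccdd$acbeddbd  d
   16  deeaedbccdd$acbeddbdde  e
   17  eaedbccdd$acbeddbddede  e
   18  edbccdd$acbeddbddedeea  a
   19  eddbddedeeaedbccdd$acb  b
   20  edeeaedbccdd$acbeddbdd  d
   21  eeaedbccdd$acbeddbdded  d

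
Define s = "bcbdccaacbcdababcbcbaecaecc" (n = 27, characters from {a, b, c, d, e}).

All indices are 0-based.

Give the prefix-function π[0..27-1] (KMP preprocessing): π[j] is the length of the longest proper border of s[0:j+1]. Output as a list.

[0, 0, 1, 0, 0, 0, 0, 0, 0, 1, 2, 0, 0, 1, 0, 1, 2, 3, 2, 3, 0, 0, 0, 0, 0, 0, 0]

π[0] = 0
j=1 s[j]='c': π[1]=0 (border '')
j=2 s[j]='b': π[2]=1 (border 'b')
j=3 s[j]='d': k: 1→0; π[3]=0 (border '')
j=4 s[j]='c': π[4]=0 (border '')
j=5 s[j]='c': π[5]=0 (border '')
j=6 s[j]='a': π[6]=0 (border '')
j=7 s[j]='a': π[7]=0 (border '')
j=8 s[j]='c': π[8]=0 (border '')
j=9 s[j]='b': π[9]=1 (border 'b')
j=10 s[j]='c': π[10]=2 (border 'bc')
j=11 s[j]='d': k: 2→0; π[11]=0 (border '')
j=12 s[j]='a': π[12]=0 (border '')
j=13 s[j]='b': π[13]=1 (border 'b')
j=14 s[j]='a': k: 1→0; π[14]=0 (border '')
j=15 s[j]='b': π[15]=1 (border 'b')
j=16 s[j]='c': π[16]=2 (border 'bc')
j=17 s[j]='b': π[17]=3 (border 'bcb')
j=18 s[j]='c': k: 3→1; π[18]=2 (border 'bc')
j=19 s[j]='b': π[19]=3 (border 'bcb')
j=20 s[j]='a': k: 3→1→0; π[20]=0 (border '')
j=21 s[j]='e': π[21]=0 (border '')
j=22 s[j]='c': π[22]=0 (border '')
j=23 s[j]='a': π[23]=0 (border '')
j=24 s[j]='e': π[24]=0 (border '')
j=25 s[j]='c': π[25]=0 (border '')
j=26 s[j]='c': π[26]=0 (border '')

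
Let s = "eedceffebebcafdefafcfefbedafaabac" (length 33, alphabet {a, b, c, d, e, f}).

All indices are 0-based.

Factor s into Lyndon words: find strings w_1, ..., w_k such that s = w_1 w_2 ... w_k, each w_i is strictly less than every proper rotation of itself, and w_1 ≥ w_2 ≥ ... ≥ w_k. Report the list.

["e", "e", "d", "ceffe", "be", "bc", "afdef", "afcfefbed", "af", "aabac"]

emit factor 1: 'e' (i=0, period=1)
emit factor 2: 'e' (i=1, period=1)
emit factor 3: 'd' (i=2, period=1)
emit factor 4: 'ceffe' (i=3, period=5)
emit factor 5: 'be' (i=8, period=2)
emit factor 6: 'bc' (i=10, period=2)
emit factor 7: 'afdef' (i=12, period=5)
emit factor 8: 'afcfefbed' (i=17, period=9)
emit factor 9: 'af' (i=26, period=2)
emit factor 10: 'aabac' (i=28, period=5)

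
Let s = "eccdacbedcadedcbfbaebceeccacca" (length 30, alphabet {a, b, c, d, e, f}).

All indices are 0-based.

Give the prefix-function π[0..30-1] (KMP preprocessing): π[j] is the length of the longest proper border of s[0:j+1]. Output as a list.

[0, 0, 0, 0, 0, 0, 0, 1, 0, 0, 0, 0, 1, 0, 0, 0, 0, 0, 0, 1, 0, 0, 1, 1, 2, 3, 0, 0, 0, 0]

π[0] = 0
j=1 s[j]='c': π[1]=0 (border '')
j=2 s[j]='c': π[2]=0 (border '')
j=3 s[j]='d': π[3]=0 (border '')
j=4 s[j]='a': π[4]=0 (border '')
j=5 s[j]='c': π[5]=0 (border '')
j=6 s[j]='b': π[6]=0 (border '')
j=7 s[j]='e': π[7]=1 (border 'e')
j=8 s[j]='d': k: 1→0; π[8]=0 (border '')
j=9 s[j]='c': π[9]=0 (border '')
j=10 s[j]='a': π[10]=0 (border '')
j=11 s[j]='d': π[11]=0 (border '')
j=12 s[j]='e': π[12]=1 (border 'e')
j=13 s[j]='d': k: 1→0; π[13]=0 (border '')
j=14 s[j]='c': π[14]=0 (border '')
j=15 s[j]='b': π[15]=0 (border '')
j=16 s[j]='f': π[16]=0 (border '')
j=17 s[j]='b': π[17]=0 (border '')
j=18 s[j]='a': π[18]=0 (border '')
j=19 s[j]='e': π[19]=1 (border 'e')
j=20 s[j]='b': k: 1→0; π[20]=0 (border '')
j=21 s[j]='c': π[21]=0 (border '')
j=22 s[j]='e': π[22]=1 (border 'e')
j=23 s[j]='e': k: 1→0; π[23]=1 (border 'e')
j=24 s[j]='c': π[24]=2 (border 'ec')
j=25 s[j]='c': π[25]=3 (border 'ecc')
j=26 s[j]='a': k: 3→0; π[26]=0 (border '')
j=27 s[j]='c': π[27]=0 (border '')
j=28 s[j]='c': π[28]=0 (border '')
j=29 s[j]='a': π[29]=0 (border '')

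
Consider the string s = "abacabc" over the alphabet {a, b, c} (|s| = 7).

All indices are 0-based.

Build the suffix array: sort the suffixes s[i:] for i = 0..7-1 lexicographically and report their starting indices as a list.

[0, 4, 2, 1, 5, 6, 3]

sorted suffixes:
  #0 SA[0]=0  'abacabc'
  #1 SA[1]=4  'abc'
  #2 SA[2]=2  'acabc'
  #3 SA[3]=1  'bacabc'
  #4 SA[4]=5  'bc'
  #5 SA[5]=6  'c'
  #6 SA[6]=3  'cabc'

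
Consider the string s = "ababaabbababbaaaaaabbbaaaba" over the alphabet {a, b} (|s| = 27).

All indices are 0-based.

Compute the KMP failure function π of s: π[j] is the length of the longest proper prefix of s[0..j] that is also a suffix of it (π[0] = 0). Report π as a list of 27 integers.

[0, 0, 1, 2, 3, 1, 2, 0, 1, 2, 3, 4, 0, 1, 1, 1, 1, 1, 1, 2, 0, 0, 1, 1, 1, 2, 3]

π[0] = 0
j=1 s[j]='b': π[1]=0 (border '')
j=2 s[j]='a': π[2]=1 (border 'a')
j=3 s[j]='b': π[3]=2 (border 'ab')
j=4 s[j]='a': π[4]=3 (border 'aba')
j=5 s[j]='a': k: 3→1→0; π[5]=1 (border 'a')
j=6 s[j]='b': π[6]=2 (border 'ab')
j=7 s[j]='b': k: 2→0; π[7]=0 (border '')
j=8 s[j]='a': π[8]=1 (border 'a')
j=9 s[j]='b': π[9]=2 (border 'ab')
j=10 s[j]='a': π[10]=3 (border 'aba')
j=11 s[j]='b': π[11]=4 (border 'abab')
j=12 s[j]='b': k: 4→2→0; π[12]=0 (border '')
j=13 s[j]='a': π[13]=1 (border 'a')
j=14 s[j]='a': k: 1→0; π[14]=1 (border 'a')
j=15 s[j]='a': k: 1→0; π[15]=1 (border 'a')
j=16 s[j]='a': k: 1→0; π[16]=1 (border 'a')
j=17 s[j]='a': k: 1→0; π[17]=1 (border 'a')
j=18 s[j]='a': k: 1→0; π[18]=1 (border 'a')
j=19 s[j]='b': π[19]=2 (border 'ab')
j=20 s[j]='b': k: 2→0; π[20]=0 (border '')
j=21 s[j]='b': π[21]=0 (border '')
j=22 s[j]='a': π[22]=1 (border 'a')
j=23 s[j]='a': k: 1→0; π[23]=1 (border 'a')
j=24 s[j]='a': k: 1→0; π[24]=1 (border 'a')
j=25 s[j]='b': π[25]=2 (border 'ab')
j=26 s[j]='a': π[26]=3 (border 'aba')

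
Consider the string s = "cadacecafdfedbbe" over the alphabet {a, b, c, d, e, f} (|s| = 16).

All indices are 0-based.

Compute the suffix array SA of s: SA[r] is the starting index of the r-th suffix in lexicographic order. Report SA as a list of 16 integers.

sorted suffixes:
  #0 SA[0]=3  'acecafdfedbbe'
  #1 SA[1]=1  'adacecafdfedbbe'
  #2 SA[2]=7  'afdfedbbe'
  #3 SA[3]=13  'bbe'
  #4 SA[4]=14  'be'
  #5 SA[5]=0  'cadacecafdfedbbe'
  #6 SA[6]=6  'cafdfedbbe'
  #7 SA[7]=4  'cecafdfedbbe'
  #8 SA[8]=2  'dacecafdfedbbe'
  #9 SA[9]=12  'dbbe'
  #10 SA[10]=9  'dfedbbe'
  #11 SA[11]=15  'e'
  #12 SA[12]=5  'ecafdfedbbe'
  #13 SA[13]=11  'edbbe'
  #14 SA[14]=8  'fdfedbbe'
  #15 SA[15]=10  'fedbbe'

[3, 1, 7, 13, 14, 0, 6, 4, 2, 12, 9, 15, 5, 11, 8, 10]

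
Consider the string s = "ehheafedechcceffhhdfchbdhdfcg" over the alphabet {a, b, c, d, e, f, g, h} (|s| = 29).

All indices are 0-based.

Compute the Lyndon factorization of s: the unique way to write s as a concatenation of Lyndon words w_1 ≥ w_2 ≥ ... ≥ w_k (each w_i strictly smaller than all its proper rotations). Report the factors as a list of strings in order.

emit factor 1: 'ehh' (i=0, period=3)
emit factor 2: 'e' (i=3, period=1)
emit factor 3: 'afedechcceffhhdfchbdhdfcg' (i=4, period=25)

["ehh", "e", "afedechcceffhhdfchbdhdfcg"]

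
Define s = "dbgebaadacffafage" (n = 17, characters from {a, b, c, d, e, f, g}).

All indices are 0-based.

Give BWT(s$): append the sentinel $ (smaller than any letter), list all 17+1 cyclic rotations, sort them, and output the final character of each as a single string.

ebdaffedaa$ggfacab

rank  rotation            last
    0  $dbgebaadacffafage  e
    1  aadacffafage$dbgeb  b
    2  acffafage$dbgebaad  d
    3  adacffafage$dbgeba  a
    4  afage$dbgebaadacff  f
    5  age$dbgebaadacffaf  f
    6  baadacffafage$dbge  e
    7  bgebaadacffafage$d  d
    8  cffafage$dbgebaada  a
    9  dacffafage$dbgebaa  a
   10  dbgebaadacffafage$  $
   11  e$dbgebaadacffafag  g
   12  ebaadacffafage$dbg  g
   13  fafage$dbgebaadacf  f
   14  fage$dbgebaadacffa  a
   15  ffafage$dbgebaadac  c
   16  ge$dbgebaadacffafa  a
   17  gebaadacffafage$db  b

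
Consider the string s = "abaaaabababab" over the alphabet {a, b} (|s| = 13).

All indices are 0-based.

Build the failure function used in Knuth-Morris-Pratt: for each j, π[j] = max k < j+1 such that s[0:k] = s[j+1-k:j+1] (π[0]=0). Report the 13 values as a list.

π[0] = 0
j=1 s[j]='b': π[1]=0 (border '')
j=2 s[j]='a': π[2]=1 (border 'a')
j=3 s[j]='a': k: 1→0; π[3]=1 (border 'a')
j=4 s[j]='a': k: 1→0; π[4]=1 (border 'a')
j=5 s[j]='a': k: 1→0; π[5]=1 (border 'a')
j=6 s[j]='b': π[6]=2 (border 'ab')
j=7 s[j]='a': π[7]=3 (border 'aba')
j=8 s[j]='b': k: 3→1; π[8]=2 (border 'ab')
j=9 s[j]='a': π[9]=3 (border 'aba')
j=10 s[j]='b': k: 3→1; π[10]=2 (border 'ab')
j=11 s[j]='a': π[11]=3 (border 'aba')
j=12 s[j]='b': k: 3→1; π[12]=2 (border 'ab')

[0, 0, 1, 1, 1, 1, 2, 3, 2, 3, 2, 3, 2]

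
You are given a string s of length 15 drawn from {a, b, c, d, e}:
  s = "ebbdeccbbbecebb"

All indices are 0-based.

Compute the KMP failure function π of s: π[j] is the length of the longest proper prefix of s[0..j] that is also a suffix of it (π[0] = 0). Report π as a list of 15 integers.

[0, 0, 0, 0, 1, 0, 0, 0, 0, 0, 1, 0, 1, 2, 3]

π[0] = 0
j=1 s[j]='b': π[1]=0 (border '')
j=2 s[j]='b': π[2]=0 (border '')
j=3 s[j]='d': π[3]=0 (border '')
j=4 s[j]='e': π[4]=1 (border 'e')
j=5 s[j]='c': k: 1→0; π[5]=0 (border '')
j=6 s[j]='c': π[6]=0 (border '')
j=7 s[j]='b': π[7]=0 (border '')
j=8 s[j]='b': π[8]=0 (border '')
j=9 s[j]='b': π[9]=0 (border '')
j=10 s[j]='e': π[10]=1 (border 'e')
j=11 s[j]='c': k: 1→0; π[11]=0 (border '')
j=12 s[j]='e': π[12]=1 (border 'e')
j=13 s[j]='b': π[13]=2 (border 'eb')
j=14 s[j]='b': π[14]=3 (border 'ebb')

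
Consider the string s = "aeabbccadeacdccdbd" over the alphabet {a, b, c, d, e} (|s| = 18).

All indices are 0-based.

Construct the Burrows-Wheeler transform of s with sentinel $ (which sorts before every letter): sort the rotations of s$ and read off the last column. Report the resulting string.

deec$abdcbdcabccaad

rank  rotation             last
    0  $aeabbccadeacdccdbd  d
    1  abbccadeacdccdbd$ae  e
    2  acdccdbd$aeabbccade  e
    3  adeacdccdbd$aeabbcc  c
    4  aeabbccadeacdccdbd$  $
    5  bbccadeacdccdbd$aea  a
    6  bccadeacdccdbd$aeab  b
    7  bd$aeabbccadeacdccd  d
    8  cadeacdccdbd$aeabbc  c
    9  ccadeacdccdbd$aeabb  b
   10  ccdbd$aeabbccadeacd  d
   11  cdbd$aeabbccadeacdc  c
   12  cdccdbd$aeabbccadea  a
   13  d$aeabbccadeacdccdb  b
   14  dbd$aeabbccadeacdcc  c
   15  dccdbd$aeabbccadeac  c
   16  deacdccdbd$aeabbcca  a
   17  eabbccadeacdccdbd$a  a
   18  eacdccdbd$aeabbccad  d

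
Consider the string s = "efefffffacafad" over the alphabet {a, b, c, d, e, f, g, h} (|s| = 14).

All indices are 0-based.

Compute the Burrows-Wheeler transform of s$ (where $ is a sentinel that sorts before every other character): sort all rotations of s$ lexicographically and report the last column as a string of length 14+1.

rank  rotation         last
    0  $efefffffacafad  d
    1  acafad$efefffff  f
    2  ad$efefffffacaf  f
    3  afad$efefffffac  c
    4  cafad$efefffffa  a
    5  d$efefffffacafa  a
    6  efefffffacafad$  $
    7  efffffacafad$ef  f
    8  facafad$efeffff  f
    9  fad$efefffffaca  a
   10  fefffffacafad$e  e
   11  ffacafad$efefff  f
   12  fffacafad$efeff  f
   13  ffffacafad$efef  f
   14  fffffacafad$efe  e

dffcaa$ffaefffe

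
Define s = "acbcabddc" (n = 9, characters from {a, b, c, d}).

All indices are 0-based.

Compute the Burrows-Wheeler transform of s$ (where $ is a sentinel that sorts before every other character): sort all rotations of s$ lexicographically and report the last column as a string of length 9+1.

rank  rotation    last
    0  $acbcabddc  c
    1  abddc$acbc  c
    2  acbcabddc$  $
    3  bcabddc$ac  c
    4  bddc$acbca  a
    5  c$acbcabdd  d
    6  cabddc$acb  b
    7  cbcabddc$a  a
    8  dc$acbcabd  d
    9  ddc$acbcab  b

cc$cadbadb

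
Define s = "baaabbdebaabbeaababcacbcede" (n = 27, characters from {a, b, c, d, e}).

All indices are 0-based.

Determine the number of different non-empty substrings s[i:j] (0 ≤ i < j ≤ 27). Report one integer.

340

sorted suffixes:
  #0 SA[0]=1  'aaabbdebaabbeaababcacbcede'
  #1 SA[1]=14  'aababcacbcede'
  #2 SA[2]=2  'aabbdebaabbeaababcacbcede'
  #3 SA[3]=9  'aabbeaababcacbcede'
  #4 SA[4]=15  'ababcacbcede'
  #5 SA[5]=3  'abbdebaabbeaababcacbcede'
  #6 SA[6]=10  'abbeaababcacbcede'
  #7 SA[7]=17  'abcacbcede'
  #8 SA[8]=20  'acbcede'
  #9 SA[9]=0  'baaabbdebaabbeaababcacbcede'
  #10 SA[10]=8  'baabbeaababcacbcede'
  #11 SA[11]=16  'babcacbcede'
  #12 SA[12]=4  'bbdebaabbeaababcacbcede'
  #13 SA[13]=11  'bbeaababcacbcede'
  #14 SA[14]=18  'bcacbcede'
  #15 SA[15]=22  'bcede'
  #16 SA[16]=5  'bdebaabbeaababcacbcede'
  #17 SA[17]=12  'beaababcacbcede'
  #18 SA[18]=19  'cacbcede'
  #19 SA[19]=21  'cbcede'
  #20 SA[20]=23  'cede'
  #21 SA[21]=25  'de'
  #22 SA[22]=6  'debaabbeaababcacbcede'
  #23 SA[23]=26  'e'
  #24 SA[24]=13  'eaababcacbcede'
  #25 SA[25]=7  'ebaabbeaababcacbcede'
  #26 SA[26]=24  'ede'

SA = [1, 14, 2, 9, 15, 3, 10, 17, 20, 0, 8, 16, 4, 11, 18, 22, 5, 12, 19, 21, 23, 25, 6, 26, 13, 7, 24]
rank  pair      lcp
   1  s[1:],s[14:]  2  'aa'
   2  s[14:],s[2:]  3  'aab'
   3  s[2:],s[9:]  4  'aabb'
   4  s[9:],s[15:]  1  'a'
   5  s[15:],s[3:]  2  'ab'
   6  s[3:],s[10:]  3  'abb'
   7  s[10:],s[17:]  2  'ab'
   8  s[17:],s[20:]  1  'a'
   9  s[20:],s[0:]  0  ''
  10  s[0:],s[8:]  3  'baa'
  11  s[8:],s[16:]  2  'ba'
  12  s[16:],s[4:]  1  'b'
  13  s[4:],s[11:]  2  'bb'
  14  s[11:],s[18:]  1  'b'
  15  s[18:],s[22:]  2  'bc'
  16  s[22:],s[5:]  1  'b'
  17  s[5:],s[12:]  1  'b'
  18  s[12:],s[19:]  0  ''
  19  s[19:],s[21:]  1  'c'
  20  s[21:],s[23:]  1  'c'
  21  s[23:],s[25:]  0  ''
  22  s[25:],s[6:]  2  'de'
  23  s[6:],s[26:]  0  ''
  24  s[26:],s[13:]  1  'e'
  25  s[13:],s[7:]  1  'e'
  26  s[7:],s[24:]  1  'e'

n(n+1)/2 = 27·28/2 = 378
Σ LCP = 0 + 2 + 3 + 4 + 1 + 2 + 3 + 2 + 1 + 0 + 3 + 2 + 1 + 2 + 1 + 2 + 1 + 1 + 0 + 1 + 1 + 0 + 2 + 0 + 1 + 1 + 1 = 38
distinct = 378 − 38 = 340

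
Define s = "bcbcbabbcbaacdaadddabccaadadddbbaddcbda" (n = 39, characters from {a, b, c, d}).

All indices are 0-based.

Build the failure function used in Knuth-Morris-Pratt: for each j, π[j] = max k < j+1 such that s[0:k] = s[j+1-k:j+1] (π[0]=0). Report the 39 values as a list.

π[0] = 0
j=1 s[j]='c': π[1]=0 (border '')
j=2 s[j]='b': π[2]=1 (border 'b')
j=3 s[j]='c': π[3]=2 (border 'bc')
j=4 s[j]='b': π[4]=3 (border 'bcb')
j=5 s[j]='a': k: 3→1→0; π[5]=0 (border '')
j=6 s[j]='b': π[6]=1 (border 'b')
j=7 s[j]='b': k: 1→0; π[7]=1 (border 'b')
j=8 s[j]='c': π[8]=2 (border 'bc')
j=9 s[j]='b': π[9]=3 (border 'bcb')
j=10 s[j]='a': k: 3→1→0; π[10]=0 (border '')
j=11 s[j]='a': π[11]=0 (border '')
j=12 s[j]='c': π[12]=0 (border '')
j=13 s[j]='d': π[13]=0 (border '')
j=14 s[j]='a': π[14]=0 (border '')
j=15 s[j]='a': π[15]=0 (border '')
j=16 s[j]='d': π[16]=0 (border '')
j=17 s[j]='d': π[17]=0 (border '')
j=18 s[j]='d': π[18]=0 (border '')
j=19 s[j]='a': π[19]=0 (border '')
j=20 s[j]='b': π[20]=1 (border 'b')
j=21 s[j]='c': π[21]=2 (border 'bc')
j=22 s[j]='c': k: 2→0; π[22]=0 (border '')
j=23 s[j]='a': π[23]=0 (border '')
j=24 s[j]='a': π[24]=0 (border '')
j=25 s[j]='d': π[25]=0 (border '')
j=26 s[j]='a': π[26]=0 (border '')
j=27 s[j]='d': π[27]=0 (border '')
j=28 s[j]='d': π[28]=0 (border '')
j=29 s[j]='d': π[29]=0 (border '')
j=30 s[j]='b': π[30]=1 (border 'b')
j=31 s[j]='b': k: 1→0; π[31]=1 (border 'b')
j=32 s[j]='a': k: 1→0; π[32]=0 (border '')
j=33 s[j]='d': π[33]=0 (border '')
j=34 s[j]='d': π[34]=0 (border '')
j=35 s[j]='c': π[35]=0 (border '')
j=36 s[j]='b': π[36]=1 (border 'b')
j=37 s[j]='d': k: 1→0; π[37]=0 (border '')
j=38 s[j]='a': π[38]=0 (border '')

[0, 0, 1, 2, 3, 0, 1, 1, 2, 3, 0, 0, 0, 0, 0, 0, 0, 0, 0, 0, 1, 2, 0, 0, 0, 0, 0, 0, 0, 0, 1, 1, 0, 0, 0, 0, 1, 0, 0]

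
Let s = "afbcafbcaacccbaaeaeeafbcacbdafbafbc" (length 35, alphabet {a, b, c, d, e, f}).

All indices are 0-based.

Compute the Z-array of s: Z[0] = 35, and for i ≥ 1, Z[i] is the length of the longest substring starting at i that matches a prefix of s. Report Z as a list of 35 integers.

[35, 0, 0, 0, 5, 0, 0, 0, 1, 1, 0, 0, 0, 0, 1, 1, 0, 1, 0, 0, 5, 0, 0, 0, 1, 0, 0, 0, 3, 0, 0, 4, 0, 0, 0]

Z[0]=35
i=1: i≥r, start 0; Z[1]=0
i=2: i≥r, start 0; Z[2]=0
i=3: i≥r, start 0; Z[3]=0
i=4: i≥r, start 0; Z[4]=5 scan→box=[4,9)
i=5: min(r-i=4, Z[1]=0)=0; Z[5]=0
i=6: min(r-i=3, Z[2]=0)=0; Z[6]=0
i=7: min(r-i=2, Z[3]=0)=0; Z[7]=0
i=8: min(r-i=1, Z[4]=5)=1; Z[8]=1
i=9: i≥r, start 0; Z[9]=1 scan→box=[9,10)
i=10: i≥r, start 0; Z[10]=0
i=11: i≥r, start 0; Z[11]=0
i=12: i≥r, start 0; Z[12]=0
i=13: i≥r, start 0; Z[13]=0
i=14: i≥r, start 0; Z[14]=1 scan→box=[14,15)
i=15: i≥r, start 0; Z[15]=1 scan→box=[15,16)
i=16: i≥r, start 0; Z[16]=0
i=17: i≥r, start 0; Z[17]=1 scan→box=[17,18)
i=18: i≥r, start 0; Z[18]=0
i=19: i≥r, start 0; Z[19]=0
i=20: i≥r, start 0; Z[20]=5 scan→box=[20,25)
i=21: min(r-i=4, Z[1]=0)=0; Z[21]=0
i=22: min(r-i=3, Z[2]=0)=0; Z[22]=0
i=23: min(r-i=2, Z[3]=0)=0; Z[23]=0
i=24: min(r-i=1, Z[4]=5)=1; Z[24]=1
i=25: i≥r, start 0; Z[25]=0
i=26: i≥r, start 0; Z[26]=0
i=27: i≥r, start 0; Z[27]=0
i=28: i≥r, start 0; Z[28]=3 scan→box=[28,31)
i=29: min(r-i=2, Z[1]=0)=0; Z[29]=0
i=30: min(r-i=1, Z[2]=0)=0; Z[30]=0
i=31: i≥r, start 0; Z[31]=4 scan→box=[31,35)
i=32: min(r-i=3, Z[1]=0)=0; Z[32]=0
i=33: min(r-i=2, Z[2]=0)=0; Z[33]=0
i=34: min(r-i=1, Z[3]=0)=0; Z[34]=0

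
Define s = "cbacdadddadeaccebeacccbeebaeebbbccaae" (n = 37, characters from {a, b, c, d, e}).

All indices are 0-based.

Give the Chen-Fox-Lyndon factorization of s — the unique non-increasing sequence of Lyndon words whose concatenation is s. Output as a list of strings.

emit factor 1: 'c' (i=0, period=1)
emit factor 2: 'b' (i=1, period=1)
emit factor 3: 'acdadddade' (i=2, period=10)
emit factor 4: 'accebe' (i=12, period=6)
emit factor 5: 'acccbeebaeebbbcc' (i=18, period=16)
emit factor 6: 'aae' (i=34, period=3)

["c", "b", "acdadddade", "accebe", "acccbeebaeebbbcc", "aae"]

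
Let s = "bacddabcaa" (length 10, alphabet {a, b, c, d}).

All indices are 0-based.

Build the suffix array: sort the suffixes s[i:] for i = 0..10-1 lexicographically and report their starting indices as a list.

sorted suffixes:
  #0 SA[0]=9  'a'
  #1 SA[1]=8  'aa'
  #2 SA[2]=5  'abcaa'
  #3 SA[3]=1  'acddabcaa'
  #4 SA[4]=0  'bacddabcaa'
  #5 SA[5]=6  'bcaa'
  #6 SA[6]=7  'caa'
  #7 SA[7]=2  'cddabcaa'
  #8 SA[8]=4  'dabcaa'
  #9 SA[9]=3  'ddabcaa'

[9, 8, 5, 1, 0, 6, 7, 2, 4, 3]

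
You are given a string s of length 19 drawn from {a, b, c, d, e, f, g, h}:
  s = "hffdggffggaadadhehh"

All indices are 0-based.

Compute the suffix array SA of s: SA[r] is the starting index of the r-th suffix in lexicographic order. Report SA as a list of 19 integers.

[10, 11, 13, 12, 3, 14, 16, 2, 1, 6, 7, 9, 5, 8, 4, 18, 15, 0, 17]

sorted suffixes:
  #0 SA[0]=10  'aadadhehh'
  #1 SA[1]=11  'adadhehh'
  #2 SA[2]=13  'adhehh'
  #3 SA[3]=12  'dadhehh'
  #4 SA[4]=3  'dggffggaadadhehh'
  #5 SA[5]=14  'dhehh'
  #6 SA[6]=16  'ehh'
  #7 SA[7]=2  'fdggffggaadadhehh'
  #8 SA[8]=1  'ffdggffggaadadhehh'
  #9 SA[9]=6  'ffggaadadhehh'
  #10 SA[10]=7  'fggaadadhehh'
  #11 SA[11]=9  'gaadadhehh'
  #12 SA[12]=5  'gffggaadadhehh'
  #13 SA[13]=8  'ggaadadhehh'
  #14 SA[14]=4  'ggffggaadadhehh'
  #15 SA[15]=18  'h'
  #16 SA[16]=15  'hehh'
  #17 SA[17]=0  'hffdggffggaadadhehh'
  #18 SA[18]=17  'hh'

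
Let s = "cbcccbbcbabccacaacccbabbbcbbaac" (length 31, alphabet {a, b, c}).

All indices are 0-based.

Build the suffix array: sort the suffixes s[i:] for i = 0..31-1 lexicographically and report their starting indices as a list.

rank→(start, suffix):
  0 → (28, 'aac')
  1 → (15, 'aacccbabbbcbbaac')
  2 → (21, 'abbbcbbaac')
  3 → (9, 'abccacaacccbabbbcbbaac')
  4 → (29, 'ac')
  5 → (13, 'acaacccbabbbcbbaac')
  6 → (16, 'acccbabbbcbbaac')
  7 → (27, 'baac')
  8 → (20, 'babbbcbbaac')
  9 → (8, 'babccacaacccbabbbcbbaac')
  10 → (26, 'bbaac')
  11 → (22, 'bbbcbbaac')
  12 → (5, 'bbcbabccacaacccbabbbcbbaac')
  13 → (23, 'bbcbbaac')
  14 → (6, 'bcbabccacaacccbabbbcbbaac')
  15 → (24, 'bcbbaac')
  16 → (10, 'bccacaacccbabbbcbbaac')
  17 → (1, 'bcccbbcbabccacaacccbabbbcbbaac')
  18 → (30, 'c')
  19 → (14, 'caacccbabbbcbbaac')
  20 → (12, 'cacaacccbabbbcbbaac')
  21 → (19, 'cbabbbcbbaac')
  22 → (7, 'cbabccacaacccbabbbcbbaac')
  23 → (25, 'cbbaac')
  24 → (4, 'cbbcbabccacaacccbabbbcbbaac')
  25 → (0, 'cbcccbbcbabccacaacccbabbbcbbaac')
  26 → (11, 'ccacaacccbabbbcbbaac')
  27 → (18, 'ccbabbbcbbaac')
  28 → (3, 'ccbbcbabccacaacccbabbbcbbaac')
  29 → (17, 'cccbabbbcbbaac')
  30 → (2, 'cccbbcbabccacaacccbabbbcbbaac')

[28, 15, 21, 9, 29, 13, 16, 27, 20, 8, 26, 22, 5, 23, 6, 24, 10, 1, 30, 14, 12, 19, 7, 25, 4, 0, 11, 18, 3, 17, 2]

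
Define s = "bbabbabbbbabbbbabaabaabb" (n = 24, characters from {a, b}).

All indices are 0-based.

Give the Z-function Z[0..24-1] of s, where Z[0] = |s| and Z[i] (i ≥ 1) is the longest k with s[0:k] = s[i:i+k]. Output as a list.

[24, 1, 0, 5, 1, 0, 2, 2, 5, 1, 0, 2, 2, 4, 1, 0, 1, 0, 0, 1, 0, 0, 2, 1]

Z[0]=24
i=1: fresh scan; Z[1]=1 grow→box=[1,2)
i=2: fresh scan; Z[2]=0
i=3: fresh scan; Z[3]=5 grow→box=[3,8)
i=4: min(r-i=4, Z[1]=1)=1; Z[4]=1
i=5: min(r-i=3, Z[2]=0)=0; Z[5]=0
i=6: min(r-i=2, Z[3]=5)=2; Z[6]=2
i=7: min(r-i=1, Z[4]=1)=1; Z[7]=2 grow→box=[7,9)
i=8: min(r-i=1, Z[1]=1)=1; Z[8]=5 grow→box=[8,13)
i=9: min(r-i=4, Z[1]=1)=1; Z[9]=1
i=10: min(r-i=3, Z[2]=0)=0; Z[10]=0
i=11: min(r-i=2, Z[3]=5)=2; Z[11]=2
i=12: min(r-i=1, Z[4]=1)=1; Z[12]=2 grow→box=[12,14)
i=13: min(r-i=1, Z[1]=1)=1; Z[13]=4 grow→box=[13,17)
i=14: min(r-i=3, Z[1]=1)=1; Z[14]=1
i=15: min(r-i=2, Z[2]=0)=0; Z[15]=0
i=16: min(r-i=1, Z[3]=5)=1; Z[16]=1
i=17: fresh scan; Z[17]=0
i=18: fresh scan; Z[18]=0
i=19: fresh scan; Z[19]=1 grow→box=[19,20)
i=20: fresh scan; Z[20]=0
i=21: fresh scan; Z[21]=0
i=22: fresh scan; Z[22]=2 grow→box=[22,24)
i=23: min(r-i=1, Z[1]=1)=1; Z[23]=1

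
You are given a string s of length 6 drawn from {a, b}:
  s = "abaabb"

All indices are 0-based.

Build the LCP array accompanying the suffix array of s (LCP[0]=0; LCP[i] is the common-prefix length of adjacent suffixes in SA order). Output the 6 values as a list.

[0, 1, 2, 0, 1, 1]

rank→(start, suffix):
  0 → (2, 'aabb')
  1 → (0, 'abaabb')
  2 → (3, 'abb')
  3 → (5, 'b')
  4 → (1, 'baabb')
  5 → (4, 'bb')

SA = [2, 0, 3, 5, 1, 4]
i: (SA[i-1],SA[i]) lcp shared
  1: (2,0) 1 'a'
  2: (0,3) 2 'ab'
  3: (3,5) 0 ''
  4: (5,1) 1 'b'
  5: (1,4) 1 'b'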